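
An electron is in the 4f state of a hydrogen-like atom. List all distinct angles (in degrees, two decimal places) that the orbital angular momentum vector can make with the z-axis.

θ ∈ {30.00°, 54.74°, 73.22°, 90.00°, 106.78°, 125.26°, 150.00°}

For 4f, l = 3.
|L| = ℏ√(l(l+1)) = 2√3 ℏ.
cos θ = m_l/√12 for each m_l ∈ {-3, -2, -1, 0, 1, 2, 3}.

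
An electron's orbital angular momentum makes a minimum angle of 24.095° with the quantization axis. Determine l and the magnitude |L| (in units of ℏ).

l = 5, |L| = √30 ℏ ≈ 5.477ℏ

cos θ_min = l/√(l(l+1)) = √(l/(l+1)), so l/(l+1) = cos²(24.095°) = 0.8333.
Thus l = 0.8333/(1 − 0.8333) ≈ 5.
Then |L| = ℏ√(5·6) = √30 ℏ.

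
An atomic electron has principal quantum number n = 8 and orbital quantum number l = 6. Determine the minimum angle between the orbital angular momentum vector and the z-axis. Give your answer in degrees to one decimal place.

|L| = √(l(l+1)) ℏ = √42 ℏ.
The smallest angle corresponds to the largest L_z, i.e. m_l = l = 6, giving L_z = 6ℏ.
cos θ_min = 6/√42, so θ_min ≈ 22.2°.

θ_min ≈ 22.2°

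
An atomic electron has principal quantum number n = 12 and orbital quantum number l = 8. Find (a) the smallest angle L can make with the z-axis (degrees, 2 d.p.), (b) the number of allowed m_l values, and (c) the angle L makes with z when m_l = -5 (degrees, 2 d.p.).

θ_min ≈ 19.47°; 17 values; θ(m_l=-5) ≈ 126.10°

cos θ_min = 8/√72, so θ_min ≈ 19.47°.
There are 2l+1 = 17 values of m_l.
For m_l = -5: cos θ = -5/√72, θ ≈ 126.10°.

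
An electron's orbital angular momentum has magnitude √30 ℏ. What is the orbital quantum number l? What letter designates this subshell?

l = 5 (h orbital)

Since |L|² = l(l+1)ℏ², l(l+1) = 30.
l² + l − 30 = 0 ⇒ l = 5.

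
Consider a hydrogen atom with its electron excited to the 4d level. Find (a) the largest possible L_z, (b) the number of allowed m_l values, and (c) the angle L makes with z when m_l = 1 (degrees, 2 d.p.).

L_z,max = 2ℏ; 5 values; θ(m_l=1) ≈ 65.91°

The 4d level has l = 2.
L_z,max = lℏ = 2ℏ.
There are 2l+1 = 5 values of m_l.
For m_l = 1: cos θ = 1/√6, θ ≈ 65.91°.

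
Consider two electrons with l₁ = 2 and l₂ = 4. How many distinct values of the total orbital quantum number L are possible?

By the triangle rule, |l₁ − l₂| ≤ L ≤ l₁ + l₂.
So L can be 2, 3, 4, 5, 6.
That is 5 values.

5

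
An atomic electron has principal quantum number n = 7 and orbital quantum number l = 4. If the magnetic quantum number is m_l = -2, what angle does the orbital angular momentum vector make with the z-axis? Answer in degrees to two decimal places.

|L| = ℏ√(l(l+1)) = 2√5 ℏ.
L_z = m_l ℏ = −2ℏ.
cos θ = L_z/|L| = -2/√20, so θ ≈ 116.57°.

θ ≈ 116.57°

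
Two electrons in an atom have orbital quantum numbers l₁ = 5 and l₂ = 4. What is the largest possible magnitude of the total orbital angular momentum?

Angular momentum addition gives L = |l₁ − l₂|, …, l₁ + l₂.
Allowed values: L = 1, 2, 3, 4, 5, 6, 7, 8, 9.
The largest magnitude corresponds to L = 9: |L_tot| = ℏ√(9·10) = 3√10 ℏ.

|L_tot|_max = 3√10 ℏ ≈ 9.487ℏ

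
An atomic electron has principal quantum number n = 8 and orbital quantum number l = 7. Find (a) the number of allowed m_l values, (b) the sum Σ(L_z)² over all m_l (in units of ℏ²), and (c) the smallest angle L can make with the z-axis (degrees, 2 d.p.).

There are 2l+1 = 15 values of m_l.
Σ m_l² = 280, so Σ(L_z)² = 280 ℏ².
cos θ_min = 7/√56, so θ_min ≈ 20.70°.

15 values; Σ(L_z)² = 280 ℏ²; θ_min ≈ 20.70°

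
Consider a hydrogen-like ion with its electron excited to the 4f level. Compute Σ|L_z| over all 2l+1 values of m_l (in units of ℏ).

Σ|L_z| = 12 ℏ

The 4f level has l = 3.
m_l runs from −3 to 3, i.e. {-3, -2, -1, 0, 1, 2, 3}.
Σ|m_l| = 2·3(3+1)/2 = 12.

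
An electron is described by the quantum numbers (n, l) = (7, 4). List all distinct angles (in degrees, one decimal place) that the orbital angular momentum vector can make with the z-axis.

|L| = ℏ√(l(l+1)) = 2√5 ℏ.
cos θ = m_l/√20 for each m_l ∈ {-4, -3, -2, -1, 0, 1, 2, 3, 4}.

θ ∈ {26.6°, 47.9°, 63.4°, 77.1°, 90.0°, 102.9°, 116.6°, 132.1°, 153.4°}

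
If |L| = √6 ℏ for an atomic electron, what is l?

l = 2

|L| = ℏ√(l(l+1)), so l(l+1) = 6.
l² + l − 6 = 0 ⇒ l = 2.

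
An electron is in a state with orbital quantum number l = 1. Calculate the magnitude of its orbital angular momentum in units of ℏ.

|L| = ℏ√(l(l+1)) = ℏ√(1·2) = √2 ℏ

|L| = √2 ℏ ≈ 1.414ℏ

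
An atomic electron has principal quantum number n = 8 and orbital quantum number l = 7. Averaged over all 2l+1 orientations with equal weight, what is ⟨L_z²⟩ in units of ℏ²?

⟨L_z²⟩ = 18.67 ℏ²

m_l runs from −7 to 7, i.e. {-7, -6, -5, -4, -3, -2, -1, 0, 1, 2, 3, 4, 5, 6, 7}.
⟨L_z²⟩ = ℏ²·(Σ m_l²)/(2l+1) = ℏ²·280/15 = 18.67ℏ².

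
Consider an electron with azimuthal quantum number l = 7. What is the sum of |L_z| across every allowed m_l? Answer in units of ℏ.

Σ|L_z| = 56 ℏ

m_l ∈ {-7, -6, -5, -4, -3, -2, -1, 0, 1, 2, 3, 4, 5, 6, 7}.
Σ|m_l| = l(l+1) = 56.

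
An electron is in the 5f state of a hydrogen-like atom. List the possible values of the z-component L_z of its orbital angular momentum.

The 5f subshell has l = 3.
L_z = m_l ℏ with m_l ranging from −l to +l in integer steps.
For l = 3: m_l ∈ {-3, -2, -1, 0, 1, 2, 3}.

L_z ∈ {−3ℏ, −2ℏ, −ℏ, 0, ℏ, 2ℏ, 3ℏ}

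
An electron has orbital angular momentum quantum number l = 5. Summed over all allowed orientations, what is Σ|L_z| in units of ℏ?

Σ|L_z| = 30 ℏ

The allowed m_l values are -5, -4, -3, -2, -1, 0, 1, 2, 3, 4, 5.
Σ|m_l| = 2·5(5+1)/2 = 30.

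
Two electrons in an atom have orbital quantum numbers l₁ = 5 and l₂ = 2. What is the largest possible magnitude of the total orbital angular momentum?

L runs from |5 − 2| = 3 to 5 + 2 = 7.
L ∈ {3, 4, 5, 6, 7}.
The largest magnitude corresponds to L = 7: |L_tot| = ℏ√(7·8) = 2√14 ℏ.

|L_tot|_max = 2√14 ℏ ≈ 7.483ℏ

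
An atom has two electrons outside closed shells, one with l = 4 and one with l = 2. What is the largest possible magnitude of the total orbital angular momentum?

By the triangle rule, |l₁ − l₂| ≤ L ≤ l₁ + l₂.
So L can be 2, 3, 4, 5, 6.
The largest magnitude corresponds to L = 6: |L_tot| = ℏ√(6·7) = √42 ℏ.

|L_tot|_max = √42 ℏ ≈ 6.481ℏ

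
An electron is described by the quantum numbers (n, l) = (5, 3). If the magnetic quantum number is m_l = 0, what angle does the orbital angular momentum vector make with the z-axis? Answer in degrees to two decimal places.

θ ≈ 90.00°

|L| = ℏ√(l(l+1)) = 2√3 ℏ.
L_z = m_l ℏ = 0ℏ.
cos θ = L_z/|L| = 0/√12, so θ ≈ 90.00°.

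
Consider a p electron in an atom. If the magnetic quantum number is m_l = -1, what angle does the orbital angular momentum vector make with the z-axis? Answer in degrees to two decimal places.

θ ≈ 135.00°

For a p orbital, l = 1.
|L| = √(l(l+1)) ℏ = √2 ℏ.
L_z = m_l ℏ = −1ℏ.
cos θ = L_z/|L| = -1/√2, so θ ≈ 135.00°.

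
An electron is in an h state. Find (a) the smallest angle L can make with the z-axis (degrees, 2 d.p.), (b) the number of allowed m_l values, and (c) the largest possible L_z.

θ_min ≈ 24.09°; 11 values; L_z,max = 5ℏ

For an h orbital, l = 5.
cos θ_min = 5/√30, so θ_min ≈ 24.09°.
There are 2l+1 = 11 values of m_l.
L_z,max = lℏ = 5ℏ.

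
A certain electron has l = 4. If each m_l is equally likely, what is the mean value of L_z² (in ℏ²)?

⟨L_z²⟩ = 6.667 ℏ²

m_l ∈ {-4, -3, -2, -1, 0, 1, 2, 3, 4}.
⟨L_z²⟩ = ℏ²·l(l+1)/3 = 6.667ℏ².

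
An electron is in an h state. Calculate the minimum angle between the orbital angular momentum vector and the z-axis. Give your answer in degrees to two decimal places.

θ_min ≈ 24.09°

For an h orbital, l = 5.
|L| = ℏ√(l(l+1)) = √30 ℏ.
The smallest angle corresponds to the largest L_z, i.e. m_l = l = 5, giving L_z = 5ℏ.
cos θ_min = 5/√30, so θ_min ≈ 24.09°.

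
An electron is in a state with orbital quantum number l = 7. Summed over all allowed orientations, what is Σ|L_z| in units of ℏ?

Σ|L_z| = 56 ℏ

m_l runs from −7 to 7, i.e. {-7, -6, -5, -4, -3, -2, -1, 0, 1, 2, 3, 4, 5, 6, 7}.
Σ|m_l| = l(l+1) = 56.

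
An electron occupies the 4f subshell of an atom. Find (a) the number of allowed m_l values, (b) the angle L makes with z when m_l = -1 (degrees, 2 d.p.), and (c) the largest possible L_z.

The 4f subshell has l = 3.
There are 2l+1 = 7 values of m_l.
For m_l = -1: cos θ = -1/√12, θ ≈ 106.78°.
L_z,max = lℏ = 3ℏ.

7 values; θ(m_l=-1) ≈ 106.78°; L_z,max = 3ℏ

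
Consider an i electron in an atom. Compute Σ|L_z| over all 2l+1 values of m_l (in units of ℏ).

For an i orbital, l = 6.
The allowed m_l values are -6, -5, -4, -3, -2, -1, 0, 1, 2, 3, 4, 5, 6.
Σ|m_l| = 2(1+2+…+6) = 42.

Σ|L_z| = 42 ℏ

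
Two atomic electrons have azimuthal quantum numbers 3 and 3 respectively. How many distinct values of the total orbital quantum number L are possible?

7

The total orbital quantum number L ranges from |l₁ − l₂| to l₁ + l₂ in integer steps.
Allowed values: L = 0, 1, 2, 3, 4, 5, 6.
That is 7 values.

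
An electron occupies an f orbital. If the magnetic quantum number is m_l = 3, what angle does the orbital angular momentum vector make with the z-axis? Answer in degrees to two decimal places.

θ ≈ 30.00°

An f state has l = 3.
|L|² = l(l+1)ℏ² = 12ℏ², so |L| = 2√3 ℏ.
L_z = m_l ℏ = 3ℏ.
cos θ = L_z/|L| = 3/√12, so θ ≈ 30.00°.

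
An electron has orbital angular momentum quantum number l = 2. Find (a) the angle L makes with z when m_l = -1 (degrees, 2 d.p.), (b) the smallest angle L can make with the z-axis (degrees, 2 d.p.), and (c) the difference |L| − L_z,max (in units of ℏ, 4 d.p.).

θ(m_l=-1) ≈ 114.09°; θ_min ≈ 35.26°; |L|−L_z,max ≈ 0.4495ℏ

For m_l = -1: cos θ = -1/√6, θ ≈ 114.09°.
cos θ_min = 2/√6, so θ_min ≈ 35.26°.
|L| − L_z,max = (√6 − 2)ℏ ≈ 0.4495ℏ.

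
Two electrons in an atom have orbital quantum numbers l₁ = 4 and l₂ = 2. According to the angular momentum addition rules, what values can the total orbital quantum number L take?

L = 2, 3, 4, 5, 6

Angular momentum addition gives L = |l₁ − l₂|, …, l₁ + l₂.
So L can be 2, 3, 4, 5, 6.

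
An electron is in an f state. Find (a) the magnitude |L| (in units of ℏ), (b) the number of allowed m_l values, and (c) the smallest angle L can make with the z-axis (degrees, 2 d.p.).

|L| = 2√3 ℏ ≈ 3.464ℏ; 7 values; θ_min ≈ 30.00°

For an f orbital, l = 3.
|L| = ℏ√(3·4) = 2√3 ℏ ≈ 3.464ℏ.
There are 2l+1 = 7 values of m_l.
cos θ_min = 3/√12, so θ_min ≈ 30.00°.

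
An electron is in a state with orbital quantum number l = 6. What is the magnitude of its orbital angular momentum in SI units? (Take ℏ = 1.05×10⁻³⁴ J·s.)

|L| = 6.80×10⁻³⁴ J·s

|L| = ℏ√(l(l+1)) = ℏ√(6·7) = √42 ℏ
Numerically, |L| = 6.481 × (1.05×10⁻³⁴ J·s) = 6.80×10⁻³⁴ J·s.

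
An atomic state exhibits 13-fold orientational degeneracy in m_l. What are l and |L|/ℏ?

l = 6, |L| = √42 ℏ ≈ 6.481ℏ

Since there are 2l+1 = 13 values of m_l, l = 6.
Then |L| = √(l(l+1)) ℏ = √42 ℏ.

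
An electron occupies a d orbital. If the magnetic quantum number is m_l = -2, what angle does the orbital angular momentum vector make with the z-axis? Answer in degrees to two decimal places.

The letter d corresponds to l = 2.
|L| = ℏ√(l(l+1)) = √6 ℏ.
L_z = m_l ℏ = −2ℏ.
cos θ = L_z/|L| = -2/√6, so θ ≈ 144.74°.

θ ≈ 144.74°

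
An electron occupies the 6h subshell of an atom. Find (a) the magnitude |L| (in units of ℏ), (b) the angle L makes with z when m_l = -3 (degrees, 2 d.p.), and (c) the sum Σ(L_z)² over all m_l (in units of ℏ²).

6h means n = 6, l = 5.
|L| = ℏ√(5·6) = √30 ℏ ≈ 5.477ℏ.
For m_l = -3: cos θ = -3/√30, θ ≈ 123.21°.
Σ m_l² = 110, so Σ(L_z)² = 110 ℏ².

|L| = √30 ℏ ≈ 5.477ℏ; θ(m_l=-3) ≈ 123.21°; Σ(L_z)² = 110 ℏ²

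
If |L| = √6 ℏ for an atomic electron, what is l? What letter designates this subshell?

l = 2 (d orbital)

Since |L|² = l(l+1)ℏ², l(l+1) = 6.
The positive root is l = 2.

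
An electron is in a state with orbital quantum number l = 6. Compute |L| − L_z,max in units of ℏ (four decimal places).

|L| − L_z,max ≈ 0.4807ℏ

|L| = √42 ℏ ≈ 6.4807ℏ, while L_z,max = lℏ = 6ℏ.
The difference is (√42 − 6)ℏ ≈ 0.4807ℏ.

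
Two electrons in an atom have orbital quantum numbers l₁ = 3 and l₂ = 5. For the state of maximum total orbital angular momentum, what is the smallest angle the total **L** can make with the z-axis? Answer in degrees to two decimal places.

The total orbital quantum number L ranges from |l₁ − l₂| to l₁ + l₂ in integer steps.
So L can be 2, 3, 4, 5, 6, 7, 8.
The maximum is L = 8, with |L_tot| = ℏ√(8·9) = 6√2 ℏ.
The minimum angle with z is arccos(8/√72) ≈ 19.47°.

θ_min ≈ 19.47°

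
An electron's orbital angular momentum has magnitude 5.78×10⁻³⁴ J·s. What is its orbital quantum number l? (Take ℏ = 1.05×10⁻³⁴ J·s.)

l = 5

Dividing by ℏ: |L|/ℏ ≈ 5.505.
(|L|/ℏ)² = l(l+1) ≈ 30.30 ⇒ l = 5.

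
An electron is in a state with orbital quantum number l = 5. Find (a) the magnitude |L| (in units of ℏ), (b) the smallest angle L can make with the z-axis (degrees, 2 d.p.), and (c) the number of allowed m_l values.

|L| = √30 ℏ ≈ 5.477ℏ; θ_min ≈ 24.09°; 11 values

|L| = ℏ√(5·6) = √30 ℏ ≈ 5.477ℏ.
cos θ_min = 5/√30, so θ_min ≈ 24.09°.
There are 2l+1 = 11 values of m_l.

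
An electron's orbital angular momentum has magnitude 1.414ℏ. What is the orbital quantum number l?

l = 1

(|L|/ℏ)² = l(l+1) = 2.
l² + l − 2 = 0 ⇒ l = 1.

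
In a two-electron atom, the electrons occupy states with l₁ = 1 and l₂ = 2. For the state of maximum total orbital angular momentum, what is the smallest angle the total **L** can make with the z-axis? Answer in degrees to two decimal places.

Angular momentum addition gives L = |l₁ − l₂|, …, l₁ + l₂.
L ∈ {1, 2, 3}.
The maximum is L = 3, with |L_tot| = ℏ√(3·4) = 2√3 ℏ.
The minimum angle with z is arccos(3/√12) ≈ 30.00°.

θ_min ≈ 30.00°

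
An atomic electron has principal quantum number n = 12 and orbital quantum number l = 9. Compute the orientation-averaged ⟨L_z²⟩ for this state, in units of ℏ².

m_l runs from −9 to 9, i.e. {-9, -8, -7, -6, -5, -4, -3, -2, -1, 0, 1, 2, 3, 4, 5, 6, 7, 8, 9}.
⟨L_z²⟩ = ℏ²·(Σ m_l²)/(2l+1) = ℏ²·570/19 = 30ℏ².

⟨L_z²⟩ = 30 ℏ²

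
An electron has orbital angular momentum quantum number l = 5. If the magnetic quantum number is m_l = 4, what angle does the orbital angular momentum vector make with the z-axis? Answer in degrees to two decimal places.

|L| = √(l(l+1)) ℏ = √30 ℏ.
L_z = m_l ℏ = 4ℏ.
cos θ = L_z/|L| = 4/√30, so θ ≈ 43.09°.

θ ≈ 43.09°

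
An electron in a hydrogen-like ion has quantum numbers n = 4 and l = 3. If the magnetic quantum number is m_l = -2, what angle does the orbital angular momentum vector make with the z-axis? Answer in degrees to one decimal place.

θ ≈ 125.3°

|L|² = l(l+1)ℏ² = 12ℏ², so |L| = 2√3 ℏ.
L_z = m_l ℏ = −2ℏ.
cos θ = L_z/|L| = -2/√12, so θ ≈ 125.3°.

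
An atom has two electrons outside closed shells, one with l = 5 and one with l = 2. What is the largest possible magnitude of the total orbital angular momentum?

Angular momentum addition gives L = |l₁ − l₂|, …, l₁ + l₂.
So L can be 3, 4, 5, 6, 7.
The largest magnitude corresponds to L = 7: |L_tot| = ℏ√(7·8) = 2√14 ℏ.

|L_tot|_max = 2√14 ℏ ≈ 7.483ℏ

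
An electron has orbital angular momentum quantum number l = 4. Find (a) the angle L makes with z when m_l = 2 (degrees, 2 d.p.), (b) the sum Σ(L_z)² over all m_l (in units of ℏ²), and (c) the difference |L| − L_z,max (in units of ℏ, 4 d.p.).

θ(m_l=2) ≈ 63.43°; Σ(L_z)² = 60 ℏ²; |L|−L_z,max ≈ 0.4721ℏ

For m_l = 2: cos θ = 2/√20, θ ≈ 63.43°.
Σ m_l² = 60, so Σ(L_z)² = 60 ℏ².
|L| − L_z,max = (2√5 − 4)ℏ ≈ 0.4721ℏ.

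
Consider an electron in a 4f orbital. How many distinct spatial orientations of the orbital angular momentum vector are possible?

The 4f subshell has l = 3.
The number of m_l values is 2l + 1 = 2·3 + 1 = 7.

7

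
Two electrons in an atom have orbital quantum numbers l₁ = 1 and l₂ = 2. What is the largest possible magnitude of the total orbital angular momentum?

|L_tot|_max = 2√3 ℏ ≈ 3.464ℏ

Angular momentum addition gives L = |l₁ − l₂|, …, l₁ + l₂.
Allowed values: L = 1, 2, 3.
The largest magnitude corresponds to L = 3: |L_tot| = ℏ√(3·4) = 2√3 ℏ.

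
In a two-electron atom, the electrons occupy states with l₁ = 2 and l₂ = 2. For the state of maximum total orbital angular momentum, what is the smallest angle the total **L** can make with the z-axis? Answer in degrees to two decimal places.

θ_min ≈ 26.57°

Angular momentum addition gives L = |l₁ − l₂|, …, l₁ + l₂.
So L can be 0, 1, 2, 3, 4.
The maximum is L = 4, with |L_tot| = ℏ√(4·5) = 2√5 ℏ.
The minimum angle with z is arccos(4/√20) ≈ 26.57°.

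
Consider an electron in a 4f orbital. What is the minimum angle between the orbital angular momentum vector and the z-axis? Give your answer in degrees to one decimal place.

θ_min ≈ 30.0°

4f means n = 4, l = 3.
|L|² = l(l+1)ℏ² = 12ℏ², so |L| = 2√3 ℏ.
The smallest angle corresponds to the largest L_z, i.e. m_l = l = 3, giving L_z = 3ℏ.
cos θ_min = 3/√12, so θ_min ≈ 30.0°.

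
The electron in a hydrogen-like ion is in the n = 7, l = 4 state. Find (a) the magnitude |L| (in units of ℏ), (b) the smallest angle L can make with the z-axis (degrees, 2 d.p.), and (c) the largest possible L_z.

|L| = ℏ√(4·5) = 2√5 ℏ ≈ 4.472ℏ.
cos θ_min = 4/√20, so θ_min ≈ 26.57°.
L_z,max = lℏ = 4ℏ.

|L| = 2√5 ℏ ≈ 4.472ℏ; θ_min ≈ 26.57°; L_z,max = 4ℏ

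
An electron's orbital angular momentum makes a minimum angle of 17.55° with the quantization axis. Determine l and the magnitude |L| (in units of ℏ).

l = 10, |L| = √110 ℏ ≈ 10.488ℏ

At minimum angle, m_l = l, so cos θ = l/√(l(l+1)); cos²θ = l/(l+1) = 0.9091.
l = cos²θ/sin²θ ≈ 10.
Then |L| = ℏ√(10·11) = √110 ℏ.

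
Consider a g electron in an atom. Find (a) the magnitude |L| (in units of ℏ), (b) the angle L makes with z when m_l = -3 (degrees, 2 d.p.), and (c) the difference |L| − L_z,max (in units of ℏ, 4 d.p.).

|L| = 2√5 ℏ ≈ 4.472ℏ; θ(m_l=-3) ≈ 132.13°; |L|−L_z,max ≈ 0.4721ℏ

A g state has l = 4.
|L| = ℏ√(4·5) = 2√5 ℏ ≈ 4.472ℏ.
For m_l = -3: cos θ = -3/√20, θ ≈ 132.13°.
|L| − L_z,max = (2√5 − 4)ℏ ≈ 0.4721ℏ.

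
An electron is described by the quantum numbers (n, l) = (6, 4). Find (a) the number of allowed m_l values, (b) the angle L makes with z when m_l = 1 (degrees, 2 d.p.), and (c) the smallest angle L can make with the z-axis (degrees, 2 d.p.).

There are 2l+1 = 9 values of m_l.
For m_l = 1: cos θ = 1/√20, θ ≈ 77.08°.
cos θ_min = 4/√20, so θ_min ≈ 26.57°.

9 values; θ(m_l=1) ≈ 77.08°; θ_min ≈ 26.57°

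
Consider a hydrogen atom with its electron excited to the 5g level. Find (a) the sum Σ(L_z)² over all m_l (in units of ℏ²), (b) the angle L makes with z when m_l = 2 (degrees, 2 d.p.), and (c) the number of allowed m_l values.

The 5g level has l = 4.
Σ m_l² = 60, so Σ(L_z)² = 60 ℏ².
For m_l = 2: cos θ = 2/√20, θ ≈ 63.43°.
There are 2l+1 = 9 values of m_l.

Σ(L_z)² = 60 ℏ²; θ(m_l=2) ≈ 63.43°; 9 values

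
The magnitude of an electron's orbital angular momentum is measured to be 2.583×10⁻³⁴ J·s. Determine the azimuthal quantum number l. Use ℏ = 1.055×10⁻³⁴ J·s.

l = 2

|L|/ℏ = (2.583×10⁻³⁴)/(1.055×10⁻³⁴) ≈ 2.448.
l(l+1) ≈ 2.448² ≈ 5.99, so l = 2.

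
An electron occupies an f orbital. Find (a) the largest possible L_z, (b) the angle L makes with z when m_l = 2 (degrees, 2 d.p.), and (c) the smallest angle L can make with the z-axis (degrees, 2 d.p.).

L_z,max = 3ℏ; θ(m_l=2) ≈ 54.74°; θ_min ≈ 30.00°

The letter f corresponds to l = 3.
L_z,max = lℏ = 3ℏ.
For m_l = 2: cos θ = 2/√12, θ ≈ 54.74°.
cos θ_min = 3/√12, so θ_min ≈ 30.00°.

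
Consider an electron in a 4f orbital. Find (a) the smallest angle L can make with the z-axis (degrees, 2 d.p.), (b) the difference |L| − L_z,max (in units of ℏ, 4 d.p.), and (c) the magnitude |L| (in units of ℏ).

The 4f subshell has l = 3.
cos θ_min = 3/√12, so θ_min ≈ 30.00°.
|L| − L_z,max = (2√3 − 3)ℏ ≈ 0.4641ℏ.
|L| = ℏ√(3·4) = 2√3 ℏ ≈ 3.464ℏ.

θ_min ≈ 30.00°; |L|−L_z,max ≈ 0.4641ℏ; |L| = 2√3 ℏ ≈ 3.464ℏ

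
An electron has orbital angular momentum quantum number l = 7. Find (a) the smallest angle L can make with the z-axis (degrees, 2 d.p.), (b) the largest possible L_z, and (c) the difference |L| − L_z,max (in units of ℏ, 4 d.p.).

cos θ_min = 7/√56, so θ_min ≈ 20.70°.
L_z,max = lℏ = 7ℏ.
|L| − L_z,max = (2√14 − 7)ℏ ≈ 0.4833ℏ.

θ_min ≈ 20.70°; L_z,max = 7ℏ; |L|−L_z,max ≈ 0.4833ℏ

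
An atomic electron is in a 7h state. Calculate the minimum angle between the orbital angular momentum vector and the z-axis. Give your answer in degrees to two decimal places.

θ_min ≈ 24.09°

7h means n = 7, l = 5.
|L|² = l(l+1)ℏ² = 30ℏ², so |L| = √30 ℏ.
The smallest angle corresponds to the largest L_z, i.e. m_l = l = 5, giving L_z = 5ℏ.
cos θ_min = 5/√30, so θ_min ≈ 24.09°.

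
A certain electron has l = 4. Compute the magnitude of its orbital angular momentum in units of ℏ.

|L| = 2√5 ℏ ≈ 4.472ℏ

|L| = ℏ√(l(l+1)) = ℏ√(4·5) = 2√5 ℏ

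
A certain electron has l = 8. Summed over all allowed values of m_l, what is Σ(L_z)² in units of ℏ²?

Σ(L_z)² = 408 ℏ²

m_l runs from −8 to 8, i.e. {-8, -7, -6, -5, -4, -3, -2, -1, 0, 1, 2, 3, 4, 5, 6, 7, 8}.
Σ m_l² = 2·(1 + 4 + 9 + 16 + 25 + 36 + 49 + 64) = 408.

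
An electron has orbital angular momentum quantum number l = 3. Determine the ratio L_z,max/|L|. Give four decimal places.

|L| = 2√3 ℏ ≈ 3.4641ℏ, while L_z,max = lℏ = 3ℏ.
L_z,max/|L| = 3/√12 = 0.8660.

L_z,max/|L| = 0.8660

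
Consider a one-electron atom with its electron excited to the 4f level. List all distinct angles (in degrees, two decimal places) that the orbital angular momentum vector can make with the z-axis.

The 4f level has l = 3.
|L| = ℏ√(l(l+1)) = 2√3 ℏ.
cos θ = m_l/√12 for each m_l ∈ {-3, -2, -1, 0, 1, 2, 3}.

θ ∈ {30.00°, 54.74°, 73.22°, 90.00°, 106.78°, 125.26°, 150.00°}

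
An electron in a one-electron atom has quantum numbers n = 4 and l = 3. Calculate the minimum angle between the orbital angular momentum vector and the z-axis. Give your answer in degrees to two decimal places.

|L|² = l(l+1)ℏ² = 12ℏ², so |L| = 2√3 ℏ.
The smallest angle corresponds to the largest L_z, i.e. m_l = l = 3, giving L_z = 3ℏ.
cos θ_min = 3/√12, so θ_min ≈ 30.00°.

θ_min ≈ 30.00°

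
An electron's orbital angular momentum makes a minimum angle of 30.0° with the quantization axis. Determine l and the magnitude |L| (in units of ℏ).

cos θ_min = l/√(l(l+1)) = √(l/(l+1)), so l/(l+1) = cos²(30.0°) = 0.7500.
Solving: l = 3.
Then |L| = ℏ√(3·4) = 2√3 ℏ.

l = 3, |L| = 2√3 ℏ ≈ 3.464ℏ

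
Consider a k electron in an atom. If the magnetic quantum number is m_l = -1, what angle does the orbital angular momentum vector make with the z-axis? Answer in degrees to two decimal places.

K corresponds to l = 7.
|L| = √(l(l+1)) ℏ = 2√14 ℏ.
L_z = m_l ℏ = −1ℏ.
cos θ = L_z/|L| = -1/√56, so θ ≈ 97.68°.

θ ≈ 97.68°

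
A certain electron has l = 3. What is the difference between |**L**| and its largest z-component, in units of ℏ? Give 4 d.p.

|L| − L_z,max ≈ 0.4641ℏ

|L| = 2√3 ℏ ≈ 3.4641ℏ, while L_z,max = lℏ = 3ℏ.
The difference is (2√3 − 3)ℏ ≈ 0.4641ℏ.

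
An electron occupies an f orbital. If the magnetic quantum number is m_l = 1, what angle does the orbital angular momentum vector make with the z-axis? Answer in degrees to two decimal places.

θ ≈ 73.22°

The letter f corresponds to l = 3.
|L| = ℏ√(l(l+1)) = 2√3 ℏ.
L_z = m_l ℏ = 1ℏ.
cos θ = L_z/|L| = 1/√12, so θ ≈ 73.22°.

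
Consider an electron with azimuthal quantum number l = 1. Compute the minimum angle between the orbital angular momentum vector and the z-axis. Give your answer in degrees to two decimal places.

θ_min ≈ 45.00°

|L| = ℏ√(l(l+1)) = √2 ℏ.
The smallest angle corresponds to the largest L_z, i.e. m_l = l = 1, giving L_z = 1ℏ.
cos θ_min = 1/√2, so θ_min ≈ 45.00°.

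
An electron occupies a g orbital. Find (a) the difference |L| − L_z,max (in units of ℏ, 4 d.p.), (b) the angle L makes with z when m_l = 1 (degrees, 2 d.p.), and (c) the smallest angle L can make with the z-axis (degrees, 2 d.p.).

|L|−L_z,max ≈ 0.4721ℏ; θ(m_l=1) ≈ 77.08°; θ_min ≈ 26.57°

For a g orbital, l = 4.
|L| − L_z,max = (2√5 − 4)ℏ ≈ 0.4721ℏ.
For m_l = 1: cos θ = 1/√20, θ ≈ 77.08°.
cos θ_min = 4/√20, so θ_min ≈ 26.57°.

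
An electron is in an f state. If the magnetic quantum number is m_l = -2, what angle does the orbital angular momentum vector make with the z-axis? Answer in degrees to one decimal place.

θ ≈ 125.3°

F corresponds to l = 3.
|L|² = l(l+1)ℏ² = 12ℏ², so |L| = 2√3 ℏ.
L_z = m_l ℏ = −2ℏ.
cos θ = L_z/|L| = -2/√12, so θ ≈ 125.3°.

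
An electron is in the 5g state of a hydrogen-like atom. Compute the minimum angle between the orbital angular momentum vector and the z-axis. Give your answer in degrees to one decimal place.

5g means n = 5, l = 4.
|L| = ℏ√(l(l+1)) = 2√5 ℏ.
The smallest angle corresponds to the largest L_z, i.e. m_l = l = 4, giving L_z = 4ℏ.
cos θ_min = 4/√20, so θ_min ≈ 26.6°.

θ_min ≈ 26.6°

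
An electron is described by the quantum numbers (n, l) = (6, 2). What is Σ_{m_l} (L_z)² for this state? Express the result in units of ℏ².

Σ(L_z)² = 10 ℏ²

m_l ∈ {-2, -1, 0, 1, 2}.
Summing m² from −2 to 2: Σ m_l² = 10.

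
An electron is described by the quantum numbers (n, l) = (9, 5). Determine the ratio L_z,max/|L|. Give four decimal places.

|L| = √30 ℏ ≈ 5.4772ℏ, while L_z,max = lℏ = 5ℏ.
L_z,max/|L| = 5/√30 = 0.9129.

L_z,max/|L| = 0.9129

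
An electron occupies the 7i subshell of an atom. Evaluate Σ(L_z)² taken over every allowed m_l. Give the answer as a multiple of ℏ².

Σ(L_z)² = 182 ℏ²

The 7i subshell has l = 6.
m_l runs from −6 to 6, i.e. {-6, -5, -4, -3, -2, -1, 0, 1, 2, 3, 4, 5, 6}.
Summing m² from −6 to 6: Σ m_l² = 182.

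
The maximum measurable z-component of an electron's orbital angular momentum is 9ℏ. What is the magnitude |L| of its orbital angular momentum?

L_z,max = lℏ, so l = 9.
|L| = √(l(l+1)) ℏ = 3√10 ℏ.

|L| = 3√10 ℏ ≈ 9.487ℏ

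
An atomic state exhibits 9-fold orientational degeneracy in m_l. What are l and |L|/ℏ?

l = 4, |L| = 2√5 ℏ ≈ 4.472ℏ

9 = 2l + 1, so l = (9−1)/2 = 4.
Then |L| = √(l(l+1)) ℏ = 2√5 ℏ.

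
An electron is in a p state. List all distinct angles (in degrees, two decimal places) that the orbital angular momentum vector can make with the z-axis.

θ ∈ {45.00°, 90.00°, 135.00°}

For a p orbital, l = 1.
|L| = ℏ√(l(l+1)) = √2 ℏ.
cos θ = m_l/√2 for each m_l ∈ {-1, 0, 1}.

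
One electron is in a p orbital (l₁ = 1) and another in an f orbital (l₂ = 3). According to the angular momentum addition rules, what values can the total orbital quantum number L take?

L = 2, 3, 4

The total orbital quantum number L ranges from |l₁ − l₂| to l₁ + l₂ in integer steps.
L ∈ {2, 3, 4}.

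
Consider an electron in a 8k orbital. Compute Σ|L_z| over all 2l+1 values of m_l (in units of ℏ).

For 8k, l = 7.
m_l runs from −7 to 7, i.e. {-7, -6, -5, -4, -3, -2, -1, 0, 1, 2, 3, 4, 5, 6, 7}.
Σ|m_l| = 2·7(7+1)/2 = 56.

Σ|L_z| = 56 ℏ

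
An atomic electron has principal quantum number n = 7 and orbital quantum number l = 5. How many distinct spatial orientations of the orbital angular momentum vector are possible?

11

The number of m_l values is 2l + 1 = 2·5 + 1 = 11.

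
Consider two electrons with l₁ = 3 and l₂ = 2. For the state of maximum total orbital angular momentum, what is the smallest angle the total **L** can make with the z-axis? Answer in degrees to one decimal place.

θ_min ≈ 24.1°

By the triangle rule, |l₁ − l₂| ≤ L ≤ l₁ + l₂.
L ∈ {1, 2, 3, 4, 5}.
The maximum is L = 5, with |L_tot| = ℏ√(5·6) = √30 ℏ.
The minimum angle with z is arccos(5/√30) ≈ 24.1°.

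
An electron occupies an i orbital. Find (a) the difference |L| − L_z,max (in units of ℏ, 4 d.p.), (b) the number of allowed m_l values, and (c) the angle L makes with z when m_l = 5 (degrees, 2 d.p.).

|L|−L_z,max ≈ 0.4807ℏ; 13 values; θ(m_l=5) ≈ 39.51°

An i state has l = 6.
|L| − L_z,max = (√42 − 6)ℏ ≈ 0.4807ℏ.
There are 2l+1 = 13 values of m_l.
For m_l = 5: cos θ = 5/√42, θ ≈ 39.51°.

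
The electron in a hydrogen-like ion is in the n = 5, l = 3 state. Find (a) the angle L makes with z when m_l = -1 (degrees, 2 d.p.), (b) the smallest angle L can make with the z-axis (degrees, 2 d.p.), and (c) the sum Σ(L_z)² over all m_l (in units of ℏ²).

For m_l = -1: cos θ = -1/√12, θ ≈ 106.78°.
cos θ_min = 3/√12, so θ_min ≈ 30.00°.
Σ m_l² = 28, so Σ(L_z)² = 28 ℏ².

θ(m_l=-1) ≈ 106.78°; θ_min ≈ 30.00°; Σ(L_z)² = 28 ℏ²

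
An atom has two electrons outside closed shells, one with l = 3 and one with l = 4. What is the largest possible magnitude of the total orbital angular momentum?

Angular momentum addition gives L = |l₁ − l₂|, …, l₁ + l₂.
L ∈ {1, 2, 3, 4, 5, 6, 7}.
The largest magnitude corresponds to L = 7: |L_tot| = ℏ√(7·8) = 2√14 ℏ.

|L_tot|_max = 2√14 ℏ ≈ 7.483ℏ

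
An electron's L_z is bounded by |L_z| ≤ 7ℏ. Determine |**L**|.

Since max m_l = l, l = 7.
|L| = ℏ√(l(l+1)) = 2√14 ℏ.

|L| = 2√14 ℏ ≈ 7.483ℏ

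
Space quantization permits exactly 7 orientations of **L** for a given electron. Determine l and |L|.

7 = 2l + 1, so l = (7−1)/2 = 3.
Then |L| = √(l(l+1)) ℏ = 2√3 ℏ.

l = 3, |L| = 2√3 ℏ ≈ 3.464ℏ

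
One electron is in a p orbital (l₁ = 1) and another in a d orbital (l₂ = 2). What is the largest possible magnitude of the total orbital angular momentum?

By the triangle rule, |l₁ − l₂| ≤ L ≤ l₁ + l₂.
L ∈ {1, 2, 3}.
The largest magnitude corresponds to L = 3: |L_tot| = ℏ√(3·4) = 2√3 ℏ.

|L_tot|_max = 2√3 ℏ ≈ 3.464ℏ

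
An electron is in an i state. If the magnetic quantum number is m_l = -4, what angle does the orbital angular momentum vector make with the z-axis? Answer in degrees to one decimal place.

θ ≈ 128.1°

I corresponds to l = 6.
|L| = ℏ√(l(l+1)) = √42 ℏ.
L_z = m_l ℏ = −4ℏ.
cos θ = L_z/|L| = -4/√42, so θ ≈ 128.1°.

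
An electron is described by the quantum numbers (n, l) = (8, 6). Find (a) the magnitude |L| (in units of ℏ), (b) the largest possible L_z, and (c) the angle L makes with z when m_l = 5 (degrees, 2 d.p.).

|L| = √42 ℏ ≈ 6.481ℏ; L_z,max = 6ℏ; θ(m_l=5) ≈ 39.51°

|L| = ℏ√(6·7) = √42 ℏ ≈ 6.481ℏ.
L_z,max = lℏ = 6ℏ.
For m_l = 5: cos θ = 5/√42, θ ≈ 39.51°.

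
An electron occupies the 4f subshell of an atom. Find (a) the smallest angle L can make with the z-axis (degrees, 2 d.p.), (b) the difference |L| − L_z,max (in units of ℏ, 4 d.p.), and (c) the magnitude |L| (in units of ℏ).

4f means n = 4, l = 3.
cos θ_min = 3/√12, so θ_min ≈ 30.00°.
|L| − L_z,max = (2√3 − 3)ℏ ≈ 0.4641ℏ.
|L| = ℏ√(3·4) = 2√3 ℏ ≈ 3.464ℏ.

θ_min ≈ 30.00°; |L|−L_z,max ≈ 0.4641ℏ; |L| = 2√3 ℏ ≈ 3.464ℏ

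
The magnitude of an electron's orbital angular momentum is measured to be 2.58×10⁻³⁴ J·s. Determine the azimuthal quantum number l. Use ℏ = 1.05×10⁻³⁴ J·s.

l = 2

Dividing by ℏ: |L|/ℏ ≈ 2.457.
l(l+1) ≈ 2.457² ≈ 6.04, so l = 2.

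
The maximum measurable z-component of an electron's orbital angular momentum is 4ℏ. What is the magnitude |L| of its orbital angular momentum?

|L| = 2√5 ℏ ≈ 4.472ℏ

L_z,max = lℏ, so l = 4.
|L| = ℏ√(l(l+1)) = 2√5 ℏ.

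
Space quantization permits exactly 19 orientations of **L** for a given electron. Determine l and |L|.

l = 9, |L| = 3√10 ℏ ≈ 9.487ℏ

2l + 1 = 19 ⇒ l = 9.
|L| = ℏ√(l(l+1)) = ℏ√(9·10) = 3√10 ℏ.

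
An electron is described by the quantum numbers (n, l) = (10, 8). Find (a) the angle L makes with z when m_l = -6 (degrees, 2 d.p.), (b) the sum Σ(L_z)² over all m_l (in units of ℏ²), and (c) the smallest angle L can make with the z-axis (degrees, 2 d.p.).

For m_l = -6: cos θ = -6/√72, θ ≈ 135.00°.
Σ m_l² = 408, so Σ(L_z)² = 408 ℏ².
cos θ_min = 8/√72, so θ_min ≈ 19.47°.

θ(m_l=-6) ≈ 135.00°; Σ(L_z)² = 408 ℏ²; θ_min ≈ 19.47°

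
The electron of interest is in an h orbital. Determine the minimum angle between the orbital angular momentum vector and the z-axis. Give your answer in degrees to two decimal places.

For an h orbital, l = 5.
|L| = ℏ√(l(l+1)) = √30 ℏ.
The smallest angle corresponds to the largest L_z, i.e. m_l = l = 5, giving L_z = 5ℏ.
cos θ_min = 5/√30, so θ_min ≈ 24.09°.

θ_min ≈ 24.09°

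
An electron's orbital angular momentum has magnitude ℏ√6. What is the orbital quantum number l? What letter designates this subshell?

|L| = ℏ√(l(l+1)), so l(l+1) = 6.
The positive root is l = 2.

l = 2 (d orbital)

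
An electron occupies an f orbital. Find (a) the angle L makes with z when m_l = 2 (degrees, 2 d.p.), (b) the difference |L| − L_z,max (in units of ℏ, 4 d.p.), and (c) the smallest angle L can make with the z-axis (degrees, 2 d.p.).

θ(m_l=2) ≈ 54.74°; |L|−L_z,max ≈ 0.4641ℏ; θ_min ≈ 30.00°

The letter f corresponds to l = 3.
For m_l = 2: cos θ = 2/√12, θ ≈ 54.74°.
|L| − L_z,max = (2√3 − 3)ℏ ≈ 0.4641ℏ.
cos θ_min = 3/√12, so θ_min ≈ 30.00°.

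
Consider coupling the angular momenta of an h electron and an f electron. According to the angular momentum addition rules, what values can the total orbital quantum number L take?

L = 2, 3, 4, 5, 6, 7, 8

Angular momentum addition gives L = |l₁ − l₂|, …, l₁ + l₂.
So L can be 2, 3, 4, 5, 6, 7, 8.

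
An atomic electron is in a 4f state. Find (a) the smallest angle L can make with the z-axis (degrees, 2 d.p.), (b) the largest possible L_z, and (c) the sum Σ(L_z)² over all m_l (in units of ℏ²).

θ_min ≈ 30.00°; L_z,max = 3ℏ; Σ(L_z)² = 28 ℏ²

For 4f, l = 3.
cos θ_min = 3/√12, so θ_min ≈ 30.00°.
L_z,max = lℏ = 3ℏ.
Σ m_l² = 28, so Σ(L_z)² = 28 ℏ².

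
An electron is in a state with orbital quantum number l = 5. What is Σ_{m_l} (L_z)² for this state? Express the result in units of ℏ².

Σ(L_z)² = 110 ℏ²

m_l runs from −5 to 5, i.e. {-5, -4, -3, -2, -1, 0, 1, 2, 3, 4, 5}.
Summing m² from −5 to 5: Σ m_l² = 110.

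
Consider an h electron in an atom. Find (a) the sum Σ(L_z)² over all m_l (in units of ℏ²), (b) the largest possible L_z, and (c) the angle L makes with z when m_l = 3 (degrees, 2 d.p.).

The letter h corresponds to l = 5.
Σ m_l² = 110, so Σ(L_z)² = 110 ℏ².
L_z,max = lℏ = 5ℏ.
For m_l = 3: cos θ = 3/√30, θ ≈ 56.79°.

Σ(L_z)² = 110 ℏ²; L_z,max = 5ℏ; θ(m_l=3) ≈ 56.79°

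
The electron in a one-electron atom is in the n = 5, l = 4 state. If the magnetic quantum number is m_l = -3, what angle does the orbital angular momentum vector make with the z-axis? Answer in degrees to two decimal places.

θ ≈ 132.13°

|L| = ℏ√(l(l+1)) = 2√5 ℏ.
L_z = m_l ℏ = −3ℏ.
cos θ = L_z/|L| = -3/√20, so θ ≈ 132.13°.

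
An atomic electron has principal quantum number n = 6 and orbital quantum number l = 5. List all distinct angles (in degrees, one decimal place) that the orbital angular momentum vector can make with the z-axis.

|L| = ℏ√(l(l+1)) = √30 ℏ.
cos θ = m_l/√30 for each m_l ∈ {-5, -4, -3, -2, -1, 0, 1, 2, 3, 4, 5}.

θ ∈ {24.1°, 43.1°, 56.8°, 68.6°, 79.5°, 90.0°, 100.5°, 111.4°, 123.2°, 136.9°, 155.9°}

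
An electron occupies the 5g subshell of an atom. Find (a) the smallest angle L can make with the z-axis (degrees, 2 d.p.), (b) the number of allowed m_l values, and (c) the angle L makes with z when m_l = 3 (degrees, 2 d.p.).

θ_min ≈ 26.57°; 9 values; θ(m_l=3) ≈ 47.87°

For 5g, l = 4.
cos θ_min = 4/√20, so θ_min ≈ 26.57°.
There are 2l+1 = 9 values of m_l.
For m_l = 3: cos θ = 3/√20, θ ≈ 47.87°.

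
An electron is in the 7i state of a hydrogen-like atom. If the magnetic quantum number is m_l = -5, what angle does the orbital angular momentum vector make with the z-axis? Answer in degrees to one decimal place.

θ ≈ 140.5°

For 7i, l = 6.
|L| = √(l(l+1)) ℏ = √42 ℏ.
L_z = m_l ℏ = −5ℏ.
cos θ = L_z/|L| = -5/√42, so θ ≈ 140.5°.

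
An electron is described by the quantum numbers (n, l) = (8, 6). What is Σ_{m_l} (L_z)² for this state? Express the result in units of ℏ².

The allowed m_l values are -6, -5, -4, -3, -2, -1, 0, 1, 2, 3, 4, 5, 6.
Summing m² from −6 to 6: Σ m_l² = 182.

Σ(L_z)² = 182 ℏ²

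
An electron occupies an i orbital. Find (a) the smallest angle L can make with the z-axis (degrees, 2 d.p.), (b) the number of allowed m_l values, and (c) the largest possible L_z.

θ_min ≈ 22.21°; 13 values; L_z,max = 6ℏ

An i state has l = 6.
cos θ_min = 6/√42, so θ_min ≈ 22.21°.
There are 2l+1 = 13 values of m_l.
L_z,max = lℏ = 6ℏ.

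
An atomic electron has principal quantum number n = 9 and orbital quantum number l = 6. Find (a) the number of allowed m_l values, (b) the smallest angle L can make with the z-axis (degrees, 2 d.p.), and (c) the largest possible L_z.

There are 2l+1 = 13 values of m_l.
cos θ_min = 6/√42, so θ_min ≈ 22.21°.
L_z,max = lℏ = 6ℏ.

13 values; θ_min ≈ 22.21°; L_z,max = 6ℏ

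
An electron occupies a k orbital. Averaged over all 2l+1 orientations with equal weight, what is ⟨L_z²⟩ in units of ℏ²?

For a k orbital, l = 7.
m_l runs from −7 to 7, i.e. {-7, -6, -5, -4, -3, -2, -1, 0, 1, 2, 3, 4, 5, 6, 7}.
⟨L_z²⟩ = ℏ²·l(l+1)/3 = 18.67ℏ².

⟨L_z²⟩ = 18.67 ℏ²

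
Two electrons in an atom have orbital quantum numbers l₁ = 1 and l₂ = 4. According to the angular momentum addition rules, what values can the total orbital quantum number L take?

The total orbital quantum number L ranges from |l₁ − l₂| to l₁ + l₂ in integer steps.
L ∈ {3, 4, 5}.

L = 3, 4, 5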